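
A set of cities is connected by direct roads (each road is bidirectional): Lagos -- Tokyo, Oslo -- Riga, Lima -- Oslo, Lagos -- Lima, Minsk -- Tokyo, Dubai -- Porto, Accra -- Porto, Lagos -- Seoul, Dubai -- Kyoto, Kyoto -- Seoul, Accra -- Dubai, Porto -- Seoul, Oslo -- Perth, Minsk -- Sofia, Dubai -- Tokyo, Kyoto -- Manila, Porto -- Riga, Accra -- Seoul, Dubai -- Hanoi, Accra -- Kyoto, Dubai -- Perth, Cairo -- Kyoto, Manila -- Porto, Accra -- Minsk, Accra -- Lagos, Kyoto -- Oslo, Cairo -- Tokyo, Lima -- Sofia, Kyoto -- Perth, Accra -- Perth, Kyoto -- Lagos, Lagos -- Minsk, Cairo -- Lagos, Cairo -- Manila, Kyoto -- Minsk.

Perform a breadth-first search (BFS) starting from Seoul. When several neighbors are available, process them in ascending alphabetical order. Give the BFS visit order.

Visit Seoul; enqueue Accra, Kyoto, Lagos, Porto → queue [Accra, Kyoto, Lagos, Porto]
Visit Accra; enqueue Dubai, Minsk, Perth → queue [Kyoto, Lagos, Porto, Dubai, Minsk, Perth]
Visit Kyoto; enqueue Cairo, Manila, Oslo → queue [Lagos, Porto, Dubai, Minsk, Perth, Cairo, Manila, Oslo]
Visit Lagos; enqueue Lima, Tokyo → queue [Porto, Dubai, Minsk, Perth, Cairo, Manila, Oslo, Lima, Tokyo]
Visit Porto; enqueue Riga → queue [Dubai, Minsk, Perth, Cairo, Manila, Oslo, Lima, Tokyo, Riga]
Visit Dubai; enqueue Hanoi → queue [Minsk, Perth, Cairo, Manila, Oslo, Lima, Tokyo, Riga, Hanoi]
Visit Minsk; enqueue Sofia → queue [Perth, Cairo, Manila, Oslo, Lima, Tokyo, Riga, Hanoi, Sofia]
Visit Perth → queue [Cairo, Manila, Oslo, Lima, Tokyo, Riga, Hanoi, Sofia]
Visit Cairo → queue [Manila, Oslo, Lima, Tokyo, Riga, Hanoi, Sofia]
Visit Manila → queue [Oslo, Lima, Tokyo, Riga, Hanoi, Sofia]
Visit Oslo → queue [Lima, Tokyo, Riga, Hanoi, Sofia]
Visit Lima → queue [Tokyo, Riga, Hanoi, Sofia]
Visit Tokyo → queue [Riga, Hanoi, Sofia]
Visit Riga → queue [Hanoi, Sofia]
Visit Hanoi → queue [Sofia]
Visit Sofia → queue []

Seoul -> Accra -> Kyoto -> Lagos -> Porto -> Dubai -> Minsk -> Perth -> Cairo -> Manila -> Oslo -> Lima -> Tokyo -> Riga -> Hanoi -> Sofia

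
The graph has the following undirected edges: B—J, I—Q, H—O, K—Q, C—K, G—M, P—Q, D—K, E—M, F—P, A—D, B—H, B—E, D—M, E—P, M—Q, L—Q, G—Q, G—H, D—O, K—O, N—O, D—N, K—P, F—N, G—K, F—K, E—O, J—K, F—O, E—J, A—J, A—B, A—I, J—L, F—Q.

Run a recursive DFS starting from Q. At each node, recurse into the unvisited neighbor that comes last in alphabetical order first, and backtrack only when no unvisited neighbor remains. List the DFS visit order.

Visit Q
Q → P
P → K
K → O
O → N
N → F
N → D
D → M
M → G
G → H
H → B
B → J
J → L
J → E
J → A
A → I
K → C

Q P K O N F D M G H B J L E A I C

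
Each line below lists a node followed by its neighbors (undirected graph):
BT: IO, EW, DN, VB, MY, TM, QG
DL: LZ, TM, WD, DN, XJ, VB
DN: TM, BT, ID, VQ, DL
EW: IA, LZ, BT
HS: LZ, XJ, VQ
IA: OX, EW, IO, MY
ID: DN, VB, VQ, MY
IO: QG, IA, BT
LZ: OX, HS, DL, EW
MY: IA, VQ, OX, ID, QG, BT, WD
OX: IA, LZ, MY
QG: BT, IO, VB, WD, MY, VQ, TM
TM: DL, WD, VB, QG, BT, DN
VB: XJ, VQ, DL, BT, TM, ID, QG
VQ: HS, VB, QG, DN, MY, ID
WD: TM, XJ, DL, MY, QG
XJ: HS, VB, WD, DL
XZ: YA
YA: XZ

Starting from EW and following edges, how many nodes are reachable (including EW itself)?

BFS from EW visits: EW, LZ, IA, BT, OX, HS, DL, MY, IO, VB, TM, QG, DN, XJ, VQ, WD, ID
Reachable nodes: 17 of 19 total.

17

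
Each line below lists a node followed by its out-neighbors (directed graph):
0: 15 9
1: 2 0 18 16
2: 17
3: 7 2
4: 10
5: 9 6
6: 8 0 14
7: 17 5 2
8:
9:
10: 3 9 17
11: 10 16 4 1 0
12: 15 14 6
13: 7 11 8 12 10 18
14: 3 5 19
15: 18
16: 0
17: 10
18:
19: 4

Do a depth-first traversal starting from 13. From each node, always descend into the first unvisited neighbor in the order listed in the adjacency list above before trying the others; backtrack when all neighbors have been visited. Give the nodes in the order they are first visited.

13 → 7 → 17 → 10 → 3 → 2 → 9 → 5 → 6 → 8 → 0 → 15 → 18 → 14 → 19 → 4 → 11 → 16 → 1 → 12

Visit 13
13 → 7
7 → 17
17 → 10
10 → 3
3 → 2
10 → 9
7 → 5
5 → 6
6 → 8
6 → 0
0 → 15
15 → 18
6 → 14
14 → 19
19 → 4
13 → 11
11 → 16
11 → 1
13 → 12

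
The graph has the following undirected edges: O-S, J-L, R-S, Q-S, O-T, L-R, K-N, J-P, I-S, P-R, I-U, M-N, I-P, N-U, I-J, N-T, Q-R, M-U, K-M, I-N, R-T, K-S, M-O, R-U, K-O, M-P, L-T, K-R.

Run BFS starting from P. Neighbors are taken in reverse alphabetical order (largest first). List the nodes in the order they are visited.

P R M J I U T S Q L K O N

Visit P; enqueue R, M, J, I → queue [R, M, J, I]
Visit R; enqueue U, T, S, Q, L, K → queue [M, J, I, U, T, S, Q, L, K]
Visit M; enqueue O, N → queue [J, I, U, T, S, Q, L, K, O, N]
Visit J → queue [I, U, T, S, Q, L, K, O, N]
Visit I → queue [U, T, S, Q, L, K, O, N]
Visit U → queue [T, S, Q, L, K, O, N]
Visit T → queue [S, Q, L, K, O, N]
Visit S → queue [Q, L, K, O, N]
Visit Q → queue [L, K, O, N]
Visit L → queue [K, O, N]
Visit K → queue [O, N]
Visit O → queue [N]
Visit N → queue []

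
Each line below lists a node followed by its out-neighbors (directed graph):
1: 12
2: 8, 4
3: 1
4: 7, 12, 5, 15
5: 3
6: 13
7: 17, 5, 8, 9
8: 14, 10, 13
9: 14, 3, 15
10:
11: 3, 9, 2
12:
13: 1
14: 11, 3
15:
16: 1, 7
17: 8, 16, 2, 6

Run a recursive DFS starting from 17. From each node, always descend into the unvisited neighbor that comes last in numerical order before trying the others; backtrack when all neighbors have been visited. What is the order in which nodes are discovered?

17, 16, 7, 9, 15, 14, 11, 3, 1, 12, 2, 8, 13, 10, 4, 5, 6

Visit 17
17 → 16
16 → 7
7 → 9
9 → 15
9 → 14
14 → 11
11 → 3
3 → 1
1 → 12
11 → 2
2 → 8
8 → 13
8 → 10
2 → 4
4 → 5
17 → 6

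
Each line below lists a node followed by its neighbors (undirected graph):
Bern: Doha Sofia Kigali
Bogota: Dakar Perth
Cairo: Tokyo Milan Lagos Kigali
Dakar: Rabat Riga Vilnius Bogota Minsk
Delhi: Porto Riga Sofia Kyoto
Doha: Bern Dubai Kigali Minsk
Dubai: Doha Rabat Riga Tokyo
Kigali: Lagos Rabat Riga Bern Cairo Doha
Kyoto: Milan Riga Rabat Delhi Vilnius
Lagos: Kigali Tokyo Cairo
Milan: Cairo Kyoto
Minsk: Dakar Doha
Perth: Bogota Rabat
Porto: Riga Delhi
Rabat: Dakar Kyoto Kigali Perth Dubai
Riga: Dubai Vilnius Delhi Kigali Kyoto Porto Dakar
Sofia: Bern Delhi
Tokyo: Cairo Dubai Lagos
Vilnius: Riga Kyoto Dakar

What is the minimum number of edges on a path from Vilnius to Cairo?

3

Level 0: Vilnius
Level 1: Dakar, Kyoto, Riga
Level 2: Bogota, Delhi, Dubai, Kigali, Milan, Minsk, Porto, Rabat
Level 3: Bern, Cairo, Doha, Lagos, Perth, Sofia, Tokyo
Cairo first appears at level 3.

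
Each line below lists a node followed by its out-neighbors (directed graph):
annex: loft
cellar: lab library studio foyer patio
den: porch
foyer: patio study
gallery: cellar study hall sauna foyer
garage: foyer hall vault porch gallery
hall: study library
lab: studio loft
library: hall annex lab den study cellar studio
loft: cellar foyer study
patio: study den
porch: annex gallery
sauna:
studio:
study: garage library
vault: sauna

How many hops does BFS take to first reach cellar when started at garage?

2

Level 0: garage
Level 1: foyer, gallery, hall, porch, vault
Level 2: annex, cellar, library, patio, sauna, study
Level 3: den, lab, loft, studio
cellar first appears at level 2.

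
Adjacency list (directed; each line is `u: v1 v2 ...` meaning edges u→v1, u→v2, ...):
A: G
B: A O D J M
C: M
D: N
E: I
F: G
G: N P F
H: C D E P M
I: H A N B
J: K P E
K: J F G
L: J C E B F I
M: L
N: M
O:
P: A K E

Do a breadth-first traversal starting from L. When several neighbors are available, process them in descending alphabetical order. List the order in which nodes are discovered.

L J I F E C B P K N H A G M O D

Visit L; enqueue J, I, F, E, C, B → queue [J, I, F, E, C, B]
Visit J; enqueue P, K → queue [I, F, E, C, B, P, K]
Visit I; enqueue N, H, A → queue [F, E, C, B, P, K, N, H, A]
Visit F; enqueue G → queue [E, C, B, P, K, N, H, A, G]
Visit E → queue [C, B, P, K, N, H, A, G]
Visit C; enqueue M → queue [B, P, K, N, H, A, G, M]
Visit B; enqueue O, D → queue [P, K, N, H, A, G, M, O, D]
Visit P → queue [K, N, H, A, G, M, O, D]
Visit K → queue [N, H, A, G, M, O, D]
Visit N → queue [H, A, G, M, O, D]
Visit H → queue [A, G, M, O, D]
Visit A → queue [G, M, O, D]
Visit G → queue [M, O, D]
Visit M → queue [O, D]
Visit O → queue [D]
Visit D → queue []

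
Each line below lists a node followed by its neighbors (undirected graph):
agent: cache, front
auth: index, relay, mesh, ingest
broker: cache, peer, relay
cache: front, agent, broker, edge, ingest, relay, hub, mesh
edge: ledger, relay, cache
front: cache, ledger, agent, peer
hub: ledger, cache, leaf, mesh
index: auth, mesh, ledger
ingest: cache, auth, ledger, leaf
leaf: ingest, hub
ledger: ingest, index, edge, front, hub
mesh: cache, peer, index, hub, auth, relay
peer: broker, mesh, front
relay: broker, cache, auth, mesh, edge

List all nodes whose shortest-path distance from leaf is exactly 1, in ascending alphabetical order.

hub, ingest

Level 0: leaf
Level 1: hub, ingest
Level 2: auth, cache, ledger, mesh
Level 3: agent, broker, edge, front, index, peer, relay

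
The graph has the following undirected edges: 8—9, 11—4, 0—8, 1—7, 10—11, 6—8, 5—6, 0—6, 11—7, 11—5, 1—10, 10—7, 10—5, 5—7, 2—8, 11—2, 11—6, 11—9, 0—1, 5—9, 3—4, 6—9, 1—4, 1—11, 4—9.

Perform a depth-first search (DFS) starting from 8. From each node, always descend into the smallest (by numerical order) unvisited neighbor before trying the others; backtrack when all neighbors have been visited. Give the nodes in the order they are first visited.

Visit 8
8 → 0
0 → 1
1 → 4
4 → 3
4 → 9
9 → 5
5 → 6
6 → 11
11 → 2
11 → 7
7 → 10

8 0 1 4 3 9 5 6 11 2 7 10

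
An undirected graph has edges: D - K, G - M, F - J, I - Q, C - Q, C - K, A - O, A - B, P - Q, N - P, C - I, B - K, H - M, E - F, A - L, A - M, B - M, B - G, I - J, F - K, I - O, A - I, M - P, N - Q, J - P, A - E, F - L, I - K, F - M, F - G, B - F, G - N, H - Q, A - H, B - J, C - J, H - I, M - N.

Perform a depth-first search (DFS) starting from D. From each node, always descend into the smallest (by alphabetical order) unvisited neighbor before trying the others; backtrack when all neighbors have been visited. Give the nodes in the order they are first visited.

Visit D
D → K
K → B
B → A
A → E
E → F
F → G
G → M
M → H
H → I
I → C
C → J
J → P
P → N
N → Q
I → O
F → L

D, K, B, A, E, F, G, M, H, I, C, J, P, N, Q, O, L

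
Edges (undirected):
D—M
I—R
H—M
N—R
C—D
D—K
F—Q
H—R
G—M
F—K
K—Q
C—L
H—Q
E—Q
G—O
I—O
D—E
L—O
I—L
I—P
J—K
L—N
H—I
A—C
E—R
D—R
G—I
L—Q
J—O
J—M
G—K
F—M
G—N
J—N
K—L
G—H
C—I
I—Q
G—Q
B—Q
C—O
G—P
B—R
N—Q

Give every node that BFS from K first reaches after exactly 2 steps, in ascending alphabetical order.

Level 0: K
Level 1: D, F, G, J, L, Q
Level 2: B, C, E, H, I, M, N, O, P, R
Level 3: A

B, C, E, H, I, M, N, O, P, R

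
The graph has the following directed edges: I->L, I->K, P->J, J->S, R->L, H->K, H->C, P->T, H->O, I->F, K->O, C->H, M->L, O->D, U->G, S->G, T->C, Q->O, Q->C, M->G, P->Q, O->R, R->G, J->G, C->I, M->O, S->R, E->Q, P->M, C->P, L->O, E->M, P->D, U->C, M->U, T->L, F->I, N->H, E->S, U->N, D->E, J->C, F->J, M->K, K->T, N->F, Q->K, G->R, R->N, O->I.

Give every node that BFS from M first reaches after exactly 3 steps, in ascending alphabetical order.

E, F, H, P

Level 0: M
Level 1: G, K, L, O, U
Level 2: C, D, I, N, R, T
Level 3: E, F, H, P
Level 4: J, Q, S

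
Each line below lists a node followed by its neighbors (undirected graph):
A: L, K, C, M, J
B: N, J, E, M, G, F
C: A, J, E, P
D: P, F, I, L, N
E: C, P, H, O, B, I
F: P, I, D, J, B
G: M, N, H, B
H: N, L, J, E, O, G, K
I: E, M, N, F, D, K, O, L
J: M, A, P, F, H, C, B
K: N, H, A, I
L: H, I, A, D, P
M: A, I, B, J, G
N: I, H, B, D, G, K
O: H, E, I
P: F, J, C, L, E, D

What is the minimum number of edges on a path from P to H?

2

Level 0: P
Level 1: C, D, E, F, J, L
Level 2: A, B, H, I, M, N, O
Level 3: G, K
H first appears at level 2.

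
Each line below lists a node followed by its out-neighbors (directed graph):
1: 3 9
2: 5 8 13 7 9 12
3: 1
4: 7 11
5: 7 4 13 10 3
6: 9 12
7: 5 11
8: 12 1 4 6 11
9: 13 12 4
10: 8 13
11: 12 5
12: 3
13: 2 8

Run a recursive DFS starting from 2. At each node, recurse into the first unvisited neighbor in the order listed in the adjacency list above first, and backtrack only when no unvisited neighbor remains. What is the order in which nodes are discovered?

Visit 2
2 → 5
5 → 7
7 → 11
11 → 12
12 → 3
3 → 1
1 → 9
9 → 13
13 → 8
8 → 4
8 → 6
5 → 10

2, 5, 7, 11, 12, 3, 1, 9, 13, 8, 4, 6, 10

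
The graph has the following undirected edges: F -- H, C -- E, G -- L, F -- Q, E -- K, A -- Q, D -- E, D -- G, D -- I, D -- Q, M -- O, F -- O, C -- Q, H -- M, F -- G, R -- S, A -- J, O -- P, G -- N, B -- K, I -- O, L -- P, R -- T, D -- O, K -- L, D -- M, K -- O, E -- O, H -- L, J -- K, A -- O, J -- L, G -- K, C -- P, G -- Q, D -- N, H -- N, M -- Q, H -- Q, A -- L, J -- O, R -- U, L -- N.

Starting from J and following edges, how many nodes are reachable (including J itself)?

BFS from J visits: J, O, L, K, A, P, M, I, F, E, D, N, H, G, B, Q, C
Reachable nodes: 17 of 21 total.

17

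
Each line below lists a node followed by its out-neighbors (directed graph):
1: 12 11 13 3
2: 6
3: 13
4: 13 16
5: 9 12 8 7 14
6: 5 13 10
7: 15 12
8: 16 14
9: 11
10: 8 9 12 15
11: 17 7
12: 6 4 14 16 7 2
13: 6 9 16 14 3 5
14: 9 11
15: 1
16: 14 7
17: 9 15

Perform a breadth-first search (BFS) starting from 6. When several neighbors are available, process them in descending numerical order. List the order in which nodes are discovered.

Visit 6; enqueue 13, 10, 5 → queue [13, 10, 5]
Visit 13; enqueue 16, 14, 9, 3 → queue [10, 5, 16, 14, 9, 3]
Visit 10; enqueue 15, 12, 8 → queue [5, 16, 14, 9, 3, 15, 12, 8]
Visit 5; enqueue 7 → queue [16, 14, 9, 3, 15, 12, 8, 7]
Visit 16 → queue [14, 9, 3, 15, 12, 8, 7]
Visit 14; enqueue 11 → queue [9, 3, 15, 12, 8, 7, 11]
Visit 9 → queue [3, 15, 12, 8, 7, 11]
Visit 3 → queue [15, 12, 8, 7, 11]
Visit 15; enqueue 1 → queue [12, 8, 7, 11, 1]
Visit 12; enqueue 4, 2 → queue [8, 7, 11, 1, 4, 2]
Visit 8 → queue [7, 11, 1, 4, 2]
Visit 7 → queue [11, 1, 4, 2]
Visit 11; enqueue 17 → queue [1, 4, 2, 17]
Visit 1 → queue [4, 2, 17]
Visit 4 → queue [2, 17]
Visit 2 → queue [17]
Visit 17 → queue []

6 13 10 5 16 14 9 3 15 12 8 7 11 1 4 2 17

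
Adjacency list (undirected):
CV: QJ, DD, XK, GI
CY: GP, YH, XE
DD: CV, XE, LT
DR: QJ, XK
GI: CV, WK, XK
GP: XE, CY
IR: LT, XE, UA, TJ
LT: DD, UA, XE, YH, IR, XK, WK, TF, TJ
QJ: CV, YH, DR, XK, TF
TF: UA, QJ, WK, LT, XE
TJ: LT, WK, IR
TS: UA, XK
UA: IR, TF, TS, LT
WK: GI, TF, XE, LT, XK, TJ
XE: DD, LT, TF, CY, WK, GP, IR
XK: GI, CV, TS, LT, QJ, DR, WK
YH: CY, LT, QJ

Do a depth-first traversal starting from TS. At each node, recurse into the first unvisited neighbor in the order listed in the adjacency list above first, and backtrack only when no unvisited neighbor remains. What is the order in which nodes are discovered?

Visit TS
TS → UA
UA → IR
IR → LT
LT → DD
DD → CV
CV → QJ
QJ → YH
YH → CY
CY → GP
GP → XE
XE → TF
TF → WK
WK → GI
GI → XK
XK → DR
WK → TJ

TS, UA, IR, LT, DD, CV, QJ, YH, CY, GP, XE, TF, WK, GI, XK, DR, TJ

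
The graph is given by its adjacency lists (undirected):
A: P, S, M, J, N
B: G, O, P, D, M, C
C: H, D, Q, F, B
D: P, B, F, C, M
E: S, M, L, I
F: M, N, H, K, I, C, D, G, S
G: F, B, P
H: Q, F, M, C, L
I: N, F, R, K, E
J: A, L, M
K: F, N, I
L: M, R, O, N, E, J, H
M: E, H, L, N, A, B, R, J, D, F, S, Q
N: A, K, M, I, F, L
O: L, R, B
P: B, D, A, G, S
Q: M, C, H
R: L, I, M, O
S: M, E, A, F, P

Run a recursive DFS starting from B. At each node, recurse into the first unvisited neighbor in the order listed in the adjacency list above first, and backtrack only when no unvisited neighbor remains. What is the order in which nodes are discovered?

B G F M E S A P D C H Q L R I N K O J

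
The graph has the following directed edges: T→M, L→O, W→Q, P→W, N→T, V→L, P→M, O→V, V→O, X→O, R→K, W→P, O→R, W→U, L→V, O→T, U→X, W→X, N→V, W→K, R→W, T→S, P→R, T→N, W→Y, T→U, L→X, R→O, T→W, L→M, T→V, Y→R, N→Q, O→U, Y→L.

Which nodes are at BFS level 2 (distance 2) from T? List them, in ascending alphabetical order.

K, L, O, P, Q, X, Y

Level 0: T
Level 1: M, N, S, U, V, W
Level 2: K, L, O, P, Q, X, Y
Level 3: R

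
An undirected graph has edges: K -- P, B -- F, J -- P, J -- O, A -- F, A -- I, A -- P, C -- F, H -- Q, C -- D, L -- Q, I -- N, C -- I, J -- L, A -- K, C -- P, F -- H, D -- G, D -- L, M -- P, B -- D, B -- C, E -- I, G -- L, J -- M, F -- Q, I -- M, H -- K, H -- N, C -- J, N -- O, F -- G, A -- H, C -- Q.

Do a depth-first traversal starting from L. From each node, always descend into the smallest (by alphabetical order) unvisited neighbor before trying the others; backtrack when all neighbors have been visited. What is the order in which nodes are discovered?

Visit L
L → D
D → B
B → C
C → F
F → A
A → H
H → K
K → P
P → J
J → M
M → I
I → E
I → N
N → O
H → Q
F → G

L -> D -> B -> C -> F -> A -> H -> K -> P -> J -> M -> I -> E -> N -> O -> Q -> G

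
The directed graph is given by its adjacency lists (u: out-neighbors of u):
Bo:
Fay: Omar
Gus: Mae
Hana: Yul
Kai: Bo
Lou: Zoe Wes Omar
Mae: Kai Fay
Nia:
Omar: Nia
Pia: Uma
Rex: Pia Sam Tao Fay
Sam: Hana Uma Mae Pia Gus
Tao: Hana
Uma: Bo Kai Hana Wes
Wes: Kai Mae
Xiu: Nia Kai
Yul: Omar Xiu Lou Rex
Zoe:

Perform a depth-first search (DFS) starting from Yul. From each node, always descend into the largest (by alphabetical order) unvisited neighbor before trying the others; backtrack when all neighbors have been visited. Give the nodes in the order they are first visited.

Yul, Xiu, Nia, Kai, Bo, Rex, Tao, Hana, Sam, Uma, Wes, Mae, Fay, Omar, Pia, Gus, Lou, Zoe

Visit Yul
Yul → Xiu
Xiu → Nia
Xiu → Kai
Kai → Bo
Yul → Rex
Rex → Tao
Tao → Hana
Rex → Sam
Sam → Uma
Uma → Wes
Wes → Mae
Mae → Fay
Fay → Omar
Sam → Pia
Sam → Gus
Yul → Lou
Lou → Zoe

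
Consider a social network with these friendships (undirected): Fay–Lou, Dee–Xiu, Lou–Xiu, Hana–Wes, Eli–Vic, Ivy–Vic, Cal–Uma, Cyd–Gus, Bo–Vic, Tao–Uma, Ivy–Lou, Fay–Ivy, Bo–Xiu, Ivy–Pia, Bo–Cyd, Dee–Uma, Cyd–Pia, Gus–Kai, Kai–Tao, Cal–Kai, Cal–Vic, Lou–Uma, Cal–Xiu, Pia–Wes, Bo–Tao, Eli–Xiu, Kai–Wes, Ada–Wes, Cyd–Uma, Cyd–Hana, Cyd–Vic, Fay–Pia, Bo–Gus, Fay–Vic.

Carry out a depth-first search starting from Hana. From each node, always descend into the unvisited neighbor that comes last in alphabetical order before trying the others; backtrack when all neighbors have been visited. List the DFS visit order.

Visit Hana
Hana → Wes
Wes → Pia
Pia → Ivy
Ivy → Vic
Vic → Fay
Fay → Lou
Lou → Xiu
Xiu → Eli
Xiu → Dee
Dee → Uma
Uma → Tao
Tao → Kai
Kai → Gus
Gus → Cyd
Cyd → Bo
Kai → Cal
Wes → Ada

Hana -> Wes -> Pia -> Ivy -> Vic -> Fay -> Lou -> Xiu -> Eli -> Dee -> Uma -> Tao -> Kai -> Gus -> Cyd -> Bo -> Cal -> Ada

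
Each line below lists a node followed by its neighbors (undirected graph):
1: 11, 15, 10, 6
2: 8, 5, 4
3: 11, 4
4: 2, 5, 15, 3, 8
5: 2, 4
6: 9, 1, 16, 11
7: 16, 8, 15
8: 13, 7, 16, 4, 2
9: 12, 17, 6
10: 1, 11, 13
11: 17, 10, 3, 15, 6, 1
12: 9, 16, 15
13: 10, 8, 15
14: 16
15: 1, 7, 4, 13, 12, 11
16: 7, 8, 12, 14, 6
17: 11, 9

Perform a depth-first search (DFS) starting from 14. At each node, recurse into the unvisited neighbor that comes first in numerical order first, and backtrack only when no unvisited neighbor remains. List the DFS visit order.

14, 16, 6, 1, 10, 11, 3, 4, 2, 5, 8, 7, 15, 12, 9, 17, 13

Visit 14
14 → 16
16 → 6
6 → 1
1 → 10
10 → 11
11 → 3
3 → 4
4 → 2
2 → 5
2 → 8
8 → 7
7 → 15
15 → 12
12 → 9
9 → 17
15 → 13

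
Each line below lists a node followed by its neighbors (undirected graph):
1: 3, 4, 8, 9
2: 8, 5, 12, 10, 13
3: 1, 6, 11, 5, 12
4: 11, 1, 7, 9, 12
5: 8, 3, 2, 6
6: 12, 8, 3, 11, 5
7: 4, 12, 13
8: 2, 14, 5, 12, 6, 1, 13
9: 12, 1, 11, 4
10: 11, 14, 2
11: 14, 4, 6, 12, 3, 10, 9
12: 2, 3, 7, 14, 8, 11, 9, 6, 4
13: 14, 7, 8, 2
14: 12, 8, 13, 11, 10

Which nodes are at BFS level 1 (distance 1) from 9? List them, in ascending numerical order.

Level 0: 9
Level 1: 1, 4, 11, 12
Level 2: 2, 3, 6, 7, 8, 10, 14
Level 3: 5, 13

1, 4, 11, 12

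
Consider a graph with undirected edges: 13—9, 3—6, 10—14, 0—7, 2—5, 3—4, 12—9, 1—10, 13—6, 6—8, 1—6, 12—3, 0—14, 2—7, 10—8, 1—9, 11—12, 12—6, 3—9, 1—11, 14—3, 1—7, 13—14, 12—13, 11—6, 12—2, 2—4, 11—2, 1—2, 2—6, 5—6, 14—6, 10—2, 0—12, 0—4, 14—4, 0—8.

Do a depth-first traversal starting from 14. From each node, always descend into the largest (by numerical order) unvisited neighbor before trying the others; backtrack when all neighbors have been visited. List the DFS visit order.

Visit 14
14 → 13
13 → 12
12 → 11
11 → 6
6 → 8
8 → 10
10 → 2
2 → 7
7 → 1
1 → 9
9 → 3
3 → 4
4 → 0
2 → 5

14, 13, 12, 11, 6, 8, 10, 2, 7, 1, 9, 3, 4, 0, 5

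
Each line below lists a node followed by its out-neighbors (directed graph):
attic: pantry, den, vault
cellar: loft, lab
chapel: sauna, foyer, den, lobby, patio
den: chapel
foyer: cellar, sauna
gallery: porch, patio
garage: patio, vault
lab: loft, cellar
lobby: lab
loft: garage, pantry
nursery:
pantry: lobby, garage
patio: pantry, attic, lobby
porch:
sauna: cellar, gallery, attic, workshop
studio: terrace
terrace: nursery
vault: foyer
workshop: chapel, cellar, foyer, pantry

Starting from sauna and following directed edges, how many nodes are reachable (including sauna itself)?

16

BFS from sauna visits: sauna, attic, cellar, gallery, workshop, den, pantry, vault, lab, loft, patio, porch, chapel, foyer, garage, lobby
Reachable nodes: 16 of 19 total.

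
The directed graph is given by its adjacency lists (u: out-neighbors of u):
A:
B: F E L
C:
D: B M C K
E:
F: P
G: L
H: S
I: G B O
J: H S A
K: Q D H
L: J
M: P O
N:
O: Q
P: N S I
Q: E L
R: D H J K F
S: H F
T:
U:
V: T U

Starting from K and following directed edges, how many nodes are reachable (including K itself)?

BFS from K visits: K, Q, H, D, L, E, S, M, C, B, J, F, P, O, A, N, I, G
Reachable nodes: 18 of 22 total.

18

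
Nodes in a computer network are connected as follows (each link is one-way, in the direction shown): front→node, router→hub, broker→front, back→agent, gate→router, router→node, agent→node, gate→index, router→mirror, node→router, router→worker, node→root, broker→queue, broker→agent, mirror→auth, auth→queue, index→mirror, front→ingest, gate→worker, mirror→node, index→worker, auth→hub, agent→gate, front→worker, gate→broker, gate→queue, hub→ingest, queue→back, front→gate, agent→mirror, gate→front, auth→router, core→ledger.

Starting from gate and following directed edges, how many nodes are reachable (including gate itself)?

BFS from gate visits: gate, broker, front, index, queue, router, worker, agent, ingest, node, mirror, back, hub, root, auth
Reachable nodes: 15 of 17 total.

15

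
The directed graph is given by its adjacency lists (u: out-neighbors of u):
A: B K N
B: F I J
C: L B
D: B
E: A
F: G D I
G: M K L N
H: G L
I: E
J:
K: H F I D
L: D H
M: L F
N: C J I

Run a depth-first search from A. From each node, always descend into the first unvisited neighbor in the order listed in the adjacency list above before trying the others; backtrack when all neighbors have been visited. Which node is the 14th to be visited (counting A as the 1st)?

J

Visit A
A → B
B → F
F → G
G → M
M → L
L → D
L → H
G → K
K → I
I → E
G → N
N → C
N → J

Visit order: A, B, F, G, M, L, D, H, K, I, E, N, C, J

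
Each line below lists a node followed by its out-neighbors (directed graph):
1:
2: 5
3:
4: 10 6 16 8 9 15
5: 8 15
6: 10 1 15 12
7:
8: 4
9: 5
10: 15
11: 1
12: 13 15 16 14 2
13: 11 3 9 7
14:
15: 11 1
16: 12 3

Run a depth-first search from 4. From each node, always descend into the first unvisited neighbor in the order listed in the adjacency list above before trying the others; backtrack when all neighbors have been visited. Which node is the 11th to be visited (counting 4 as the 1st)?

Visit 4
4 → 10
10 → 15
15 → 11
11 → 1
4 → 6
6 → 12
12 → 13
13 → 3
13 → 9
9 → 5
5 → 8
13 → 7
12 → 16
12 → 14
12 → 2

Visit order: 4, 10, 15, 11, 1, 6, 12, 13, 3, 9, 5, 8, 7, 16, 14, 2

5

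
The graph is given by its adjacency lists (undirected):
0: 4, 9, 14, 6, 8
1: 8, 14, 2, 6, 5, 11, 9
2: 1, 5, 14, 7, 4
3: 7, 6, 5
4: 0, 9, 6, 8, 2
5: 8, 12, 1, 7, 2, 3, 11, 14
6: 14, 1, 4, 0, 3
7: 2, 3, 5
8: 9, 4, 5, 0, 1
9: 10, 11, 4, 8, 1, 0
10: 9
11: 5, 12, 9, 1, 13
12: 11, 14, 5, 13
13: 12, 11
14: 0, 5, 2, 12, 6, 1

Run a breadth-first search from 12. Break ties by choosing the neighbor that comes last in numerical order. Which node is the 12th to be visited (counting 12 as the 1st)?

Visit 12; enqueue 14, 13, 11, 5 → queue [14, 13, 11, 5]
Visit 14; enqueue 6, 2, 1, 0 → queue [13, 11, 5, 6, 2, 1, 0]
Visit 13 → queue [11, 5, 6, 2, 1, 0]
Visit 11; enqueue 9 → queue [5, 6, 2, 1, 0, 9]
Visit 5; enqueue 8, 7, 3 → queue [6, 2, 1, 0, 9, 8, 7, 3]
Visit 6; enqueue 4 → queue [2, 1, 0, 9, 8, 7, 3, 4]
Visit 2 → queue [1, 0, 9, 8, 7, 3, 4]
Visit 1 → queue [0, 9, 8, 7, 3, 4]
Visit 0 → queue [9, 8, 7, 3, 4]
Visit 9; enqueue 10 → queue [8, 7, 3, 4, 10]
Visit 8 → queue [7, 3, 4, 10]
Visit 7 → queue [3, 4, 10]
Visit 3 → queue [4, 10]
Visit 4 → queue [10]
Visit 10 → queue []

Visit order: 12, 14, 13, 11, 5, 6, 2, 1, 0, 9, 8, 7, 3, 4, 10

7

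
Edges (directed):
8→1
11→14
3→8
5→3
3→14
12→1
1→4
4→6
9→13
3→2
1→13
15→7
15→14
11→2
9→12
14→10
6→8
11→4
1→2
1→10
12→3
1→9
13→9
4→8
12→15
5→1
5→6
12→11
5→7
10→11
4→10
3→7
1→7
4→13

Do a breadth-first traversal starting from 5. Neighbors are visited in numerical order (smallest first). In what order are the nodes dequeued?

5 1 3 6 7 2 4 9 10 13 8 14 12 11 15

Visit 5; enqueue 1, 3, 6, 7 → queue [1, 3, 6, 7]
Visit 1; enqueue 2, 4, 9, 10, 13 → queue [3, 6, 7, 2, 4, 9, 10, 13]
Visit 3; enqueue 8, 14 → queue [6, 7, 2, 4, 9, 10, 13, 8, 14]
Visit 6 → queue [7, 2, 4, 9, 10, 13, 8, 14]
Visit 7 → queue [2, 4, 9, 10, 13, 8, 14]
Visit 2 → queue [4, 9, 10, 13, 8, 14]
Visit 4 → queue [9, 10, 13, 8, 14]
Visit 9; enqueue 12 → queue [10, 13, 8, 14, 12]
Visit 10; enqueue 11 → queue [13, 8, 14, 12, 11]
Visit 13 → queue [8, 14, 12, 11]
Visit 8 → queue [14, 12, 11]
Visit 14 → queue [12, 11]
Visit 12; enqueue 15 → queue [11, 15]
Visit 11 → queue [15]
Visit 15 → queue []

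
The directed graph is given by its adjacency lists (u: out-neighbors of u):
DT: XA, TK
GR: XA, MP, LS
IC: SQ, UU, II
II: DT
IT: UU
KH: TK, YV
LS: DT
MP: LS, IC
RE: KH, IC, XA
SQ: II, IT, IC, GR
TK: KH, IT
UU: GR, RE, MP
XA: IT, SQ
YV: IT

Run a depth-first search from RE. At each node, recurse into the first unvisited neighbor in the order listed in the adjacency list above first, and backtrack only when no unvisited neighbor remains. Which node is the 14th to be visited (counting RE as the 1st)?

YV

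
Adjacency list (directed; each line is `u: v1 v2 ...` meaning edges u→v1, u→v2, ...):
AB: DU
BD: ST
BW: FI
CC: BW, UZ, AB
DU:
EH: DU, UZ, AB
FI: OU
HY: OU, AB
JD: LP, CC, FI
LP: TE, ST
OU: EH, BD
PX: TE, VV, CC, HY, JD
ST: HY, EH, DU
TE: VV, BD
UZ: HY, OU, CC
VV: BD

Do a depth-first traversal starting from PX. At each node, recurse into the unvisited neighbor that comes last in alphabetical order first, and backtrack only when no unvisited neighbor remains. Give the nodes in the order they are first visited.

Visit PX
PX → VV
VV → BD
BD → ST
ST → HY
HY → OU
OU → EH
EH → UZ
UZ → CC
CC → BW
BW → FI
CC → AB
AB → DU
PX → TE
PX → JD
JD → LP

PX → VV → BD → ST → HY → OU → EH → UZ → CC → BW → FI → AB → DU → TE → JD → LP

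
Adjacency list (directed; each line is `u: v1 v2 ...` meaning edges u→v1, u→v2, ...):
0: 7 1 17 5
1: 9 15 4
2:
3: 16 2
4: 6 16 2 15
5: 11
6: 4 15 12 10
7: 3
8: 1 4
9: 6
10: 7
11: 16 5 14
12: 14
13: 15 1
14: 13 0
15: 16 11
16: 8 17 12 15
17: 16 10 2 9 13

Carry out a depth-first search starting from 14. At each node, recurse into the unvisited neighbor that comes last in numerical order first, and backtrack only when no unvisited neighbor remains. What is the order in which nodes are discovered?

Visit 14
14 → 13
13 → 15
15 → 16
16 → 17
17 → 10
10 → 7
7 → 3
3 → 2
17 → 9
9 → 6
6 → 12
6 → 4
16 → 8
8 → 1
15 → 11
11 → 5
14 → 0

14, 13, 15, 16, 17, 10, 7, 3, 2, 9, 6, 12, 4, 8, 1, 11, 5, 0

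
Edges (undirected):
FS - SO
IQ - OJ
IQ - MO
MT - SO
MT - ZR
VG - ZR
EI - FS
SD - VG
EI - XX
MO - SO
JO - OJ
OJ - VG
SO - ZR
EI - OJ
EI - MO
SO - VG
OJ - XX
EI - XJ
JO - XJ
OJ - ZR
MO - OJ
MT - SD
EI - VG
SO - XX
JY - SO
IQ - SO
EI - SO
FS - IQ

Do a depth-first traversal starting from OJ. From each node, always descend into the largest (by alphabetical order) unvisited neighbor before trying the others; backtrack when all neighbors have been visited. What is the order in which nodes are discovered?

OJ, ZR, VG, SO, XX, EI, XJ, JO, MO, IQ, FS, MT, SD, JY

Visit OJ
OJ → ZR
ZR → VG
VG → SO
SO → XX
XX → EI
EI → XJ
XJ → JO
EI → MO
MO → IQ
IQ → FS
SO → MT
MT → SD
SO → JY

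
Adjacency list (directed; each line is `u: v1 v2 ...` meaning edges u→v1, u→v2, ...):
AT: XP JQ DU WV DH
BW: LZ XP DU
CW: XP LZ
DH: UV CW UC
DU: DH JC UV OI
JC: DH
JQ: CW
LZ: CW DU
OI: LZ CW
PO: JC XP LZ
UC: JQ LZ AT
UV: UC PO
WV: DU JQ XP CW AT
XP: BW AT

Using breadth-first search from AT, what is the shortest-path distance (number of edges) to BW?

2

Level 0: AT
Level 1: DH, DU, JQ, WV, XP
Level 2: BW, CW, JC, OI, UC, UV
Level 3: LZ, PO
BW first appears at level 2.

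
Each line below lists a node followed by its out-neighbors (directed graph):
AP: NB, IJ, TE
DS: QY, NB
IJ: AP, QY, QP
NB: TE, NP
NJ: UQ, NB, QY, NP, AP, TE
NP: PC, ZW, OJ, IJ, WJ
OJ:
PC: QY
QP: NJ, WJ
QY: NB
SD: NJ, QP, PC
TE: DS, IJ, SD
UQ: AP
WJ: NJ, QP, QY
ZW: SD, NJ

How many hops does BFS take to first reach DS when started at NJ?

2

Level 0: NJ
Level 1: AP, NB, NP, QY, TE, UQ
Level 2: DS, IJ, OJ, PC, SD, WJ, ZW
Level 3: QP
DS first appears at level 2.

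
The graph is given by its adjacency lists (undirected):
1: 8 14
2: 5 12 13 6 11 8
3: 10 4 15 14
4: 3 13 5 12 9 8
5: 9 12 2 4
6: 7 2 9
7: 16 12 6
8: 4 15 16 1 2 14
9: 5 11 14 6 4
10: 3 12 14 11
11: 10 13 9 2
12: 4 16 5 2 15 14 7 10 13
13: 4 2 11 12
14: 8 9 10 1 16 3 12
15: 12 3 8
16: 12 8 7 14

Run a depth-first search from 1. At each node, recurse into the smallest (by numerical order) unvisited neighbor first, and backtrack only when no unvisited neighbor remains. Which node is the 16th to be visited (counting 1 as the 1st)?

Visit 1
1 → 8
8 → 2
2 → 5
5 → 4
4 → 3
3 → 10
10 → 11
11 → 9
9 → 6
6 → 7
7 → 12
12 → 13
12 → 14
14 → 16
12 → 15

Visit order: 1, 8, 2, 5, 4, 3, 10, 11, 9, 6, 7, 12, 13, 14, 16, 15

15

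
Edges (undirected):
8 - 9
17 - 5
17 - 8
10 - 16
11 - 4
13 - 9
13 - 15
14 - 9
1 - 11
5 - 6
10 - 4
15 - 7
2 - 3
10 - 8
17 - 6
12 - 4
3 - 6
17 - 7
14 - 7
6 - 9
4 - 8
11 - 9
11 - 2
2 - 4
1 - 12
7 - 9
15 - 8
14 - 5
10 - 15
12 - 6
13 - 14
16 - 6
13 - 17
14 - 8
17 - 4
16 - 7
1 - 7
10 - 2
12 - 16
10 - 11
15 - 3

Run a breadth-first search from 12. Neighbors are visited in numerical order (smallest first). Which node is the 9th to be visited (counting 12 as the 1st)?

Visit 12; enqueue 1, 4, 6, 16 → queue [1, 4, 6, 16]
Visit 1; enqueue 7, 11 → queue [4, 6, 16, 7, 11]
Visit 4; enqueue 2, 8, 10, 17 → queue [6, 16, 7, 11, 2, 8, 10, 17]
Visit 6; enqueue 3, 5, 9 → queue [16, 7, 11, 2, 8, 10, 17, 3, 5, 9]
Visit 16 → queue [7, 11, 2, 8, 10, 17, 3, 5, 9]
Visit 7; enqueue 14, 15 → queue [11, 2, 8, 10, 17, 3, 5, 9, 14, 15]
Visit 11 → queue [2, 8, 10, 17, 3, 5, 9, 14, 15]
Visit 2 → queue [8, 10, 17, 3, 5, 9, 14, 15]
Visit 8 → queue [10, 17, 3, 5, 9, 14, 15]
Visit 10 → queue [17, 3, 5, 9, 14, 15]
Visit 17; enqueue 13 → queue [3, 5, 9, 14, 15, 13]
Visit 3 → queue [5, 9, 14, 15, 13]
Visit 5 → queue [9, 14, 15, 13]
Visit 9 → queue [14, 15, 13]
Visit 14 → queue [15, 13]
Visit 15 → queue [13]
Visit 13 → queue []

Visit order: 12, 1, 4, 6, 16, 7, 11, 2, 8, 10, 17, 3, 5, 9, 14, 15, 13

8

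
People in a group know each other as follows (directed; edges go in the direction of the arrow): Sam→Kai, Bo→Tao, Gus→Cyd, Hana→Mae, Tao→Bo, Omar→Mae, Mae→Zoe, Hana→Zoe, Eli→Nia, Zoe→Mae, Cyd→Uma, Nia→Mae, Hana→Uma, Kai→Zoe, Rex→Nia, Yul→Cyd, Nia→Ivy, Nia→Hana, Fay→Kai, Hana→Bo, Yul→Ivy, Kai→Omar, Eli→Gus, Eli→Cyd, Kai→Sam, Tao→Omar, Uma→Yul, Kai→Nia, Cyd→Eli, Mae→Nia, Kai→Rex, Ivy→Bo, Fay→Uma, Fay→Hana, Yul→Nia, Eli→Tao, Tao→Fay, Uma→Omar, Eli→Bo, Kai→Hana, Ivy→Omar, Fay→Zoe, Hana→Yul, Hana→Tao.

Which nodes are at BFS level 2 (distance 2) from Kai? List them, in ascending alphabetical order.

Level 0: Kai
Level 1: Hana, Nia, Omar, Rex, Sam, Zoe
Level 2: Bo, Ivy, Mae, Tao, Uma, Yul
Level 3: Cyd, Fay
Level 4: Eli
Level 5: Gus

Bo, Ivy, Mae, Tao, Uma, Yul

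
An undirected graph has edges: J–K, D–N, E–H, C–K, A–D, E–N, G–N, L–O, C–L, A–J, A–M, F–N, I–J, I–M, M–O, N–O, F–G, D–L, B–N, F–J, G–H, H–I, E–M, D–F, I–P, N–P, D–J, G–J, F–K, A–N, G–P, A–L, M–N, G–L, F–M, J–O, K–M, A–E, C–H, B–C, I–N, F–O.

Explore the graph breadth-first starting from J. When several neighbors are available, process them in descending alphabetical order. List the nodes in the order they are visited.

J → O → K → I → G → F → D → A → N → M → L → C → P → H → E → B

Visit J; enqueue O, K, I, G, F, D, A → queue [O, K, I, G, F, D, A]
Visit O; enqueue N, M, L → queue [K, I, G, F, D, A, N, M, L]
Visit K; enqueue C → queue [I, G, F, D, A, N, M, L, C]
Visit I; enqueue P, H → queue [G, F, D, A, N, M, L, C, P, H]
Visit G → queue [F, D, A, N, M, L, C, P, H]
Visit F → queue [D, A, N, M, L, C, P, H]
Visit D → queue [A, N, M, L, C, P, H]
Visit A; enqueue E → queue [N, M, L, C, P, H, E]
Visit N; enqueue B → queue [M, L, C, P, H, E, B]
Visit M → queue [L, C, P, H, E, B]
Visit L → queue [C, P, H, E, B]
Visit C → queue [P, H, E, B]
Visit P → queue [H, E, B]
Visit H → queue [E, B]
Visit E → queue [B]
Visit B → queue []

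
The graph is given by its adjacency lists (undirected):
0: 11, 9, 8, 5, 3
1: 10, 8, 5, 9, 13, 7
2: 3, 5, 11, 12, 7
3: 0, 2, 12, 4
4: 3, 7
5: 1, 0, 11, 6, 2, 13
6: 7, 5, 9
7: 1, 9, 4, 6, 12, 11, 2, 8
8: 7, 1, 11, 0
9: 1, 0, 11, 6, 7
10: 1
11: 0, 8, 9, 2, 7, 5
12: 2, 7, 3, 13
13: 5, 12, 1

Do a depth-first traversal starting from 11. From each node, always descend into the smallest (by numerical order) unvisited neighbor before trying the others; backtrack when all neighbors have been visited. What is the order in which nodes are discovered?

Visit 11
11 → 0
0 → 3
3 → 2
2 → 5
5 → 1
1 → 7
7 → 4
7 → 6
6 → 9
7 → 8
7 → 12
12 → 13
1 → 10

11 -> 0 -> 3 -> 2 -> 5 -> 1 -> 7 -> 4 -> 6 -> 9 -> 8 -> 12 -> 13 -> 10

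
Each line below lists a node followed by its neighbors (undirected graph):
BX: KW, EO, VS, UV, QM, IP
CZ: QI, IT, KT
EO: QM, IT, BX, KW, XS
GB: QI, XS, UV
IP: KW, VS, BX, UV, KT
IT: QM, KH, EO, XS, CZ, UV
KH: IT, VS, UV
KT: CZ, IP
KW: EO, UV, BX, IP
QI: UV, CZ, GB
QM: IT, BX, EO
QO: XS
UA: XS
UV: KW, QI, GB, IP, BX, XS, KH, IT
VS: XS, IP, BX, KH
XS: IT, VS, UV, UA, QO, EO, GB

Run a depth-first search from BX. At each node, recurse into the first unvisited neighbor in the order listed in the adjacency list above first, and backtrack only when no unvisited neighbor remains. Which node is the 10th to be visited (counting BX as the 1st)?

Visit BX
BX → KW
KW → EO
EO → QM
QM → IT
IT → KH
KH → VS
VS → XS
XS → UV
UV → QI
QI → CZ
CZ → KT
KT → IP
QI → GB
XS → UA
XS → QO

Visit order: BX, KW, EO, QM, IT, KH, VS, XS, UV, QI, CZ, KT, IP, GB, UA, QO

QI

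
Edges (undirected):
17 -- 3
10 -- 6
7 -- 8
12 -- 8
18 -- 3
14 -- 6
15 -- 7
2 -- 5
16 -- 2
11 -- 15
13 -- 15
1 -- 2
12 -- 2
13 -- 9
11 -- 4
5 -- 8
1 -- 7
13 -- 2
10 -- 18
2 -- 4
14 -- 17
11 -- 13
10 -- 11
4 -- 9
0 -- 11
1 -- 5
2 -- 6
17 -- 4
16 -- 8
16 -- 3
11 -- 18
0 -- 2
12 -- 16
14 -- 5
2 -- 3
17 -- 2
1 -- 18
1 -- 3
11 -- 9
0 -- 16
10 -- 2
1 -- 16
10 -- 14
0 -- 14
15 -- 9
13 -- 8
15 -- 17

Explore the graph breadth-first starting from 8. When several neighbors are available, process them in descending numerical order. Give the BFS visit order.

Visit 8; enqueue 16, 13, 12, 7, 5 → queue [16, 13, 12, 7, 5]
Visit 16; enqueue 3, 2, 1, 0 → queue [13, 12, 7, 5, 3, 2, 1, 0]
Visit 13; enqueue 15, 11, 9 → queue [12, 7, 5, 3, 2, 1, 0, 15, 11, 9]
Visit 12 → queue [7, 5, 3, 2, 1, 0, 15, 11, 9]
Visit 7 → queue [5, 3, 2, 1, 0, 15, 11, 9]
Visit 5; enqueue 14 → queue [3, 2, 1, 0, 15, 11, 9, 14]
Visit 3; enqueue 18, 17 → queue [2, 1, 0, 15, 11, 9, 14, 18, 17]
Visit 2; enqueue 10, 6, 4 → queue [1, 0, 15, 11, 9, 14, 18, 17, 10, 6, 4]
Visit 1 → queue [0, 15, 11, 9, 14, 18, 17, 10, 6, 4]
Visit 0 → queue [15, 11, 9, 14, 18, 17, 10, 6, 4]
Visit 15 → queue [11, 9, 14, 18, 17, 10, 6, 4]
Visit 11 → queue [9, 14, 18, 17, 10, 6, 4]
Visit 9 → queue [14, 18, 17, 10, 6, 4]
Visit 14 → queue [18, 17, 10, 6, 4]
Visit 18 → queue [17, 10, 6, 4]
Visit 17 → queue [10, 6, 4]
Visit 10 → queue [6, 4]
Visit 6 → queue [4]
Visit 4 → queue []

8, 16, 13, 12, 7, 5, 3, 2, 1, 0, 15, 11, 9, 14, 18, 17, 10, 6, 4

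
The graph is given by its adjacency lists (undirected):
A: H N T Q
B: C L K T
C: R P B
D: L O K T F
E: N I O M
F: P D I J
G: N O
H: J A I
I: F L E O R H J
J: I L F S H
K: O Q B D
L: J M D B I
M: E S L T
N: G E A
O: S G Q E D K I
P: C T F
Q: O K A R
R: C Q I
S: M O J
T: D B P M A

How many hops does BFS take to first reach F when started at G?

3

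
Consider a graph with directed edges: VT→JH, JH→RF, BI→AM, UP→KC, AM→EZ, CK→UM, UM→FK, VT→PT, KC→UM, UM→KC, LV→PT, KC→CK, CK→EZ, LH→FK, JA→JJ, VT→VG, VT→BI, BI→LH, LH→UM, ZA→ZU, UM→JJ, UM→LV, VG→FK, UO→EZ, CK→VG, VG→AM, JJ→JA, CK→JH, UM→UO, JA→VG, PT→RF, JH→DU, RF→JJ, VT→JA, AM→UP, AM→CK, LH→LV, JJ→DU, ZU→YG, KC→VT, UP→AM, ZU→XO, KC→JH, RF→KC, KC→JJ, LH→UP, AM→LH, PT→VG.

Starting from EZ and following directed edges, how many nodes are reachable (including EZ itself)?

1

BFS from EZ visits: EZ
Reachable nodes: 1 of 23 total.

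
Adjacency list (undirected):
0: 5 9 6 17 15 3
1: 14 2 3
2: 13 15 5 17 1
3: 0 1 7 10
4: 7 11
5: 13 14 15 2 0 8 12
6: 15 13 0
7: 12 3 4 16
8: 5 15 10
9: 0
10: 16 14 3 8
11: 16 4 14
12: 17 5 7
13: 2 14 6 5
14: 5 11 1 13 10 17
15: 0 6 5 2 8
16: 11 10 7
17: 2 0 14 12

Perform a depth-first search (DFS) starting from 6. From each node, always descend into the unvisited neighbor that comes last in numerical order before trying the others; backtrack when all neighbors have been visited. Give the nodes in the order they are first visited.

6 15 8 10 16 11 14 17 12 7 4 3 1 2 13 5 0 9

Visit 6
6 → 15
15 → 8
8 → 10
10 → 16
16 → 11
11 → 14
14 → 17
17 → 12
12 → 7
7 → 4
7 → 3
3 → 1
1 → 2
2 → 13
13 → 5
5 → 0
0 → 9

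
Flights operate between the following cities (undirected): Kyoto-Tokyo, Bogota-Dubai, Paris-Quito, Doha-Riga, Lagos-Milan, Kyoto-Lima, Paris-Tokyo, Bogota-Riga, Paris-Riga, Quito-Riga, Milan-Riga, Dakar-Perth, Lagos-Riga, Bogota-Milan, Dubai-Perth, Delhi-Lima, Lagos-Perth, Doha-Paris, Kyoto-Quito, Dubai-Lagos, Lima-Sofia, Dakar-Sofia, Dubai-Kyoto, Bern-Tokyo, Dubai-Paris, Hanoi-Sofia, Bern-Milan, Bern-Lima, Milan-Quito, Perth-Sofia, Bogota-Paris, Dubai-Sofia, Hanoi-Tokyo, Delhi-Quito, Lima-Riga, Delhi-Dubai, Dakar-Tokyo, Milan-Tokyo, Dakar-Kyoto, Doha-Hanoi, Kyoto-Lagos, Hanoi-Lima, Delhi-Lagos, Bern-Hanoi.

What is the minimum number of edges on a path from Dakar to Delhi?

3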